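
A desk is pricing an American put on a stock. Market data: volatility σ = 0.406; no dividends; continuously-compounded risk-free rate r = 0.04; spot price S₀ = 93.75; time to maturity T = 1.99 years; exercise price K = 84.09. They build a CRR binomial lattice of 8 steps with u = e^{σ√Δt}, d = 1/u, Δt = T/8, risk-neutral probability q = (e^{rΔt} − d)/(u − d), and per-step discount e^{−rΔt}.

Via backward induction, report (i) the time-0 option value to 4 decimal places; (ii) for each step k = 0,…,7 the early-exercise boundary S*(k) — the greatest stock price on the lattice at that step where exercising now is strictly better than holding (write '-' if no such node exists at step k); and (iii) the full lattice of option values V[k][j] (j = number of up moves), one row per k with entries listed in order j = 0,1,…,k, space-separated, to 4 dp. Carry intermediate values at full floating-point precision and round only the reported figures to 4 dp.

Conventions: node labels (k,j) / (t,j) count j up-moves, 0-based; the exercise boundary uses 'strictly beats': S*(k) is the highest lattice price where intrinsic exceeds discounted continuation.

params: Δt=0.24875 u=1.22445 d=0.81669 q=0.47407 e^(-rΔt)=0.99010
t_8 payoffs: 65.5358 56.2721 42.3832 21.5599 0.0000 0.0000 0.0000 0.0000 0.0000
t_7: node(7,0) S=22.7187 payoff=61.3713 vs cont=60.5387 → 61.3713 [stop]  node(7,1) S=34.0617 payoff=50.0283 vs cont=49.1958 → 50.0283 [stop]  node(7,2) S=51.0679 payoff=33.0221 vs cont=32.1896 → 33.0221 [stop]  node(7,3) S=76.5650 payoff=7.5250 vs cont=11.2267 → 11.2267 [wait]  node(7,4) S=114.7922 payoff=0.0000 vs cont=0.0000 → 0.0000 [wait]  node(7,5) S=172.1054 payoff=0.0000 vs cont=0.0000 → 0.0000 [wait]  node(7,6) S=258.0339 payoff=0.0000 vs cont=0.0000 → 0.0000 [wait]  node(7,7) S=386.8646 payoff=0.0000 vs cont=0.0000 → 0.0000 [wait]  ⇒ S*(7)=51.0679
t_6: node(6,0) S=27.8179 payoff=56.2721 vs cont=55.4395 → 56.2721 [stop]  node(6,1) S=41.7068 payoff=42.3832 vs cont=41.5507 → 42.3832 [stop]  node(6,2) S=62.5301 payoff=21.5599 vs cont=22.4648 → 22.4648 [wait]  node(6,3) S=93.7500 payoff=0.0000 vs cont=5.8460 → 5.8460 [wait]  node(6,4) S=140.5573 payoff=0.0000 vs cont=0.0000 → 0.0000 [wait]  node(6,5) S=210.7345 payoff=0.0000 vs cont=0.0000 → 0.0000 [wait]  node(6,6) S=315.9496 payoff=0.0000 vs cont=0.0000 → 0.0000 [wait]  ⇒ S*(6)=41.7068
t_5: node(5,0) S=34.0617 payoff=50.0283 vs cont=49.1958 → 50.0283 [stop]  node(5,1) S=51.0679 payoff=33.0221 vs cont=32.6143 → 33.0221 [stop]  node(5,2) S=76.5650 payoff=7.5250 vs cont=14.4419 → 14.4419 [wait]  node(5,3) S=114.7922 payoff=0.0000 vs cont=3.0441 → 3.0441 [wait]  node(5,4) S=172.1054 payoff=0.0000 vs cont=0.0000 → 0.0000 [wait]  node(5,5) S=258.0339 payoff=0.0000 vs cont=0.0000 → 0.0000 [wait]  ⇒ S*(5)=51.0679
t_4: node(4,0) S=41.7068 payoff=42.3832 vs cont=41.5507 → 42.3832 [stop]  node(4,1) S=62.5301 payoff=21.5599 vs cont=23.9740 → 23.9740 [wait]  node(4,2) S=93.7500 payoff=0.0000 vs cont=8.9490 → 8.9490 [wait]  node(4,3) S=140.5573 payoff=0.0000 vs cont=1.5851 → 1.5851 [wait]  node(4,4) S=210.7345 payoff=0.0000 vs cont=0.0000 → 0.0000 [wait]  ⇒ S*(4)=41.7068
t_3: node(3,0) S=51.0679 payoff=33.0221 vs cont=33.3227 → 33.3227 [wait]  node(3,1) S=76.5650 payoff=7.5250 vs cont=16.6842 → 16.6842 [wait]  node(3,2) S=114.7922 payoff=0.0000 vs cont=5.4040 → 5.4040 [wait]  node(3,3) S=172.1054 payoff=0.0000 vs cont=0.8254 → 0.8254 [wait]  ⇒ S*(3)=-
t_2: node(2,0) S=62.5301 payoff=21.5599 vs cont=25.1830 → 25.1830 [wait]  node(2,1) S=93.7500 payoff=0.0000 vs cont=11.2243 → 11.2243 [wait]  node(2,2) S=140.5573 payoff=0.0000 vs cont=3.2014 → 3.2014 [wait]  ⇒ S*(2)=-
t_1: node(1,0) S=76.5650 payoff=7.5250 vs cont=18.3818 → 18.3818 [wait]  node(1,1) S=114.7922 payoff=0.0000 vs cont=7.3474 → 7.3474 [wait]  ⇒ S*(1)=-
t_0: node(0,0) S=93.7500 payoff=0.0000 vs cont=13.0205 → 13.0205 [wait]  ⇒ S*(0)=-

price = 13.0205
boundary = - - - - 41.7068 51.0679 41.7068 51.0679
tree:
13.0205
18.3818 7.3474
25.1830 11.2243 3.2014
33.3227 16.6842 5.4040 0.8254
42.3832 23.9740 8.9490 1.5851 0.0000
50.0283 33.0221 14.4419 3.0441 0.0000 0.0000
56.2721 42.3832 22.4648 5.8460 0.0000 0.0000 0.0000
61.3713 50.0283 33.0221 11.2267 0.0000 0.0000 0.0000 0.0000
65.5358 56.2721 42.3832 21.5599 0.0000 0.0000 0.0000 0.0000 0.0000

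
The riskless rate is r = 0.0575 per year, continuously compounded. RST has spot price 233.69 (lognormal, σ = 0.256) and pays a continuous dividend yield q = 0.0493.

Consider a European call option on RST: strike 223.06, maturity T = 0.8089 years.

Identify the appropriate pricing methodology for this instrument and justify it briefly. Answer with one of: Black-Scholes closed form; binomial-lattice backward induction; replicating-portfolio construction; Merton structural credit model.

Key observation: a European-exercise option on RST struck at 223.06 — a GBM underlying with constant parameters — admits an analytic price: the data contain no early exercise, no discrete tree, no debt structure.

framework: Black-Scholes closed form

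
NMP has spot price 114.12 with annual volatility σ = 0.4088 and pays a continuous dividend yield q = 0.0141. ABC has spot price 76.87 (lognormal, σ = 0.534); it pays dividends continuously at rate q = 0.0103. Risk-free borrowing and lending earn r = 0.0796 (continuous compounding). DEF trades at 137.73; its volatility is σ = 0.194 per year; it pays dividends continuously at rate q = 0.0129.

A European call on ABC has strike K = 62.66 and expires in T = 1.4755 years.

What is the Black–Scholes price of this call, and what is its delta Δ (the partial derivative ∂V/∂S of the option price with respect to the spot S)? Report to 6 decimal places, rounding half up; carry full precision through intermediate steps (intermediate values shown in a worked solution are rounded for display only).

σ√T = 0.534·√1.4755 = 0.648651
d₁ = (ln(S/K) + (r−q+σ²/2)T) / (σ√T) = (ln(76.87/62.66) + (0.0796−0.0103+0.534²/2)·1.4755) / 0.648651 = (0.204392 + 0.312626) / 0.648651 = 0.797068
d₂ = d₁ − σ√T = 0.797068 − 0.648651 = 0.148417
e^{−rT} = 0.889185
e^{−qT} = 0.984917
N(d₁) = 0.787294,  N(d₂) = 0.558993
Call price V = S·e^{−qT}·N(d₁) − K·e^{−rT}·N(d₂) = 59.606500 − 31.145051 = 28.461449
Δ = e^{−qT}·N(d₁) = 0.775420

price = 28.461449
Δ = 0.775420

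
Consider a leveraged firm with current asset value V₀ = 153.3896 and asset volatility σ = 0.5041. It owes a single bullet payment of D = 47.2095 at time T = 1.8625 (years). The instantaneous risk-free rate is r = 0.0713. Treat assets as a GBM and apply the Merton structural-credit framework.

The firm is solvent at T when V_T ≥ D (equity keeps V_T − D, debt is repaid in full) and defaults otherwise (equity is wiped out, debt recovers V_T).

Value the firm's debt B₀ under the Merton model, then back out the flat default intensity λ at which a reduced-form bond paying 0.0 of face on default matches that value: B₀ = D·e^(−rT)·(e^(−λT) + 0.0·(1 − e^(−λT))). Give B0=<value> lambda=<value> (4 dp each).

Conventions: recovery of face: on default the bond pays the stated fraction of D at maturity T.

Apply the equity-as-call identities (strike 47.2095, horizon 1.8625 years):
d₁ = [ln(V₀/D) + (r + σ²/2)T] / (σ√T)
   = [ln(153.3896/47.2095) + (0.0713 + 0.5·0.5041²)·1.8625] / (0.5041·√1.8625)
   = [1.178386 + 0.369443] / 0.687963 = 2.249873
d₂ = d₁ − σ√T = 2.249873 − 0.687963 = 1.561910
N(d₁) = 0.987771,  N(d₂) = 0.940845,  e^(−rT) = 0.875643
E₀ = V₀·N(d₁) − D·e^(−rT)·N(d₂)
   = 153.3896·0.987771 − 47.2095·0.875643·0.940845 = 112.620555
B₀ = V₀ − E₀ = 153.3896 − 112.620555 = 40.769045
e^(−λT) = (B₀·e^(rT)/D − 0)/(1 − 0) = (40.7690·1.142017/47.2095 − 0)/1 = 0.98621894
λ = −ln(0.98621894)/1.8625 = 0.007451

B0=40.7690 lambda=0.0075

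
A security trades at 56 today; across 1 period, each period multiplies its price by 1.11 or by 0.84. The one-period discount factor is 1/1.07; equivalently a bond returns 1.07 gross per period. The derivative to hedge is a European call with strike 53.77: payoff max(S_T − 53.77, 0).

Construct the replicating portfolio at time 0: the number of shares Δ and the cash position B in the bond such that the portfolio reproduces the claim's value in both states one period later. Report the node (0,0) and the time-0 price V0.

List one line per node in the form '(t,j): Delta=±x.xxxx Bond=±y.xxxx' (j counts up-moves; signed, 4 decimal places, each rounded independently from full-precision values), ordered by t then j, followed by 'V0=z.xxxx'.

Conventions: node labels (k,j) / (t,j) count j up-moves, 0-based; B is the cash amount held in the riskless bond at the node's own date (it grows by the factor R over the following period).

Arbitrage-free pricing uses the up-move probability p* = (R−d)/(u−d) = 0.8519, discounting each step at R = 1.07.
Expiry values: V(1,0)=0.0000, V(1,1)=8.3900
  t=0,j=0: stock 56.0000 → up 62.1600 (V=8.3900), down 47.0400 (V=0.0000). Price 6.6795; hedge Δ=0.5549, bond B=-24.3946.
As a check, the time-0 holding Δ(0,0)·S0 + B(0,0) comes to 6.6795 — exactly V0.

(0,0): Delta=0.5549 Bond=-24.3946
V0=6.6795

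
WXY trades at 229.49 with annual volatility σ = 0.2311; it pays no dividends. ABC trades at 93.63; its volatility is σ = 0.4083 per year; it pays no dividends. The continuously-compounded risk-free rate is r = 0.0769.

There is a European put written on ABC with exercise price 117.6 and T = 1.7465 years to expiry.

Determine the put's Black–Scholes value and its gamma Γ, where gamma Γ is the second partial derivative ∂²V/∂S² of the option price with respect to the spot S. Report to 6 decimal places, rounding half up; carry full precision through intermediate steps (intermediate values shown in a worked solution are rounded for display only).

σ√T = 0.4083·√1.7465 = 0.539590
d₁ = (ln(S/K) + (r+σ²/2)T) / (σ√T) = (ln(93.63/117.6) + (0.0769+0.4083²/2)·1.7465) / 0.539590 = (-0.227938 + 0.279884) / 0.539590 = 0.096270
d₂ = d₁ − σ√T = 0.096270 − 0.539590 = -0.443320
e^{−rT} = 0.874323
N(−d₁) = 0.461653,  N(−d₂) = 0.671233
Put price V = K·e^{−rT}·N(−d₂) − S·N(−d₁) = 69.016387 − 43.224584 = 25.791803
φ(d₁) = (1/√(2π))·e^{−d₁²/2} = 0.397098
Γ = φ(d₁) / (S·σ·√T) = 0.007860

price = 25.791803
Γ = 0.007860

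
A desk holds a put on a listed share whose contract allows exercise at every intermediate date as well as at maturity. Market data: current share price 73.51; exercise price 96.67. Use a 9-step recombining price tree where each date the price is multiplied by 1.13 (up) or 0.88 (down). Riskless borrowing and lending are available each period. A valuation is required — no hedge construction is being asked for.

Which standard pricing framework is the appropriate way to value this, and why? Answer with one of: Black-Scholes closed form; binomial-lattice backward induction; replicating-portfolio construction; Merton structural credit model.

Key observation: with exercise allowed before expiry on a discrete up/down model (9 steps from spot 73.51), the strike-96.67 put's value must be rolled back through the tree testing early exercise at each node.

framework: binomial-lattice backward induction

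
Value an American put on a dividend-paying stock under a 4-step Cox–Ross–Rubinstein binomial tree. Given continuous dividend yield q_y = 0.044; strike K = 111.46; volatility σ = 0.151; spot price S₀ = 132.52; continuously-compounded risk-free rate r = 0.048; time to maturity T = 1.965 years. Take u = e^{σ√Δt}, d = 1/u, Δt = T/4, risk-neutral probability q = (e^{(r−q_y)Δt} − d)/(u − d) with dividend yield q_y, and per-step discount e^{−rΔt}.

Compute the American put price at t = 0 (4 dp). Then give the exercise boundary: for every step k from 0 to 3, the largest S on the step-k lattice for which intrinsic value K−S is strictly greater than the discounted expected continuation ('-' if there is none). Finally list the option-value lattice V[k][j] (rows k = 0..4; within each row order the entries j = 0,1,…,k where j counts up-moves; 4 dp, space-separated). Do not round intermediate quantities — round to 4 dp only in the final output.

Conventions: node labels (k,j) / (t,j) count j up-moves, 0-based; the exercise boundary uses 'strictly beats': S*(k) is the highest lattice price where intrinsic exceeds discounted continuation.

Δt=0.49125, u=1.11164, d=0.89957, q=0.48284, disc=e^(-rΔt)=0.97670
k=4 terminal: V=max(K-S,0) → 24.6784 4.2206 0.0000 0.0000 0.0000
k=3: j=0 S=96.4697 intr=14.9903 cont=14.4556 V=14.9903[EX]; j=1 S=119.2115 intr=0.0000 cont=2.1318 V=2.1318[hold]; j=2 S=147.3143 intr=0.0000 cont=0.0000 V=0.0000[hold]; j=3 S=182.0421 intr=0.0000 cont=0.0000 V=0.0000[hold]  S*(3)=96.4697
k=2: j=0 S=107.2394 intr=4.2206 cont=8.5770 V=8.5770[hold]; j=1 S=132.5200 intr=0.0000 cont=1.0768 V=1.0768[hold]; j=2 S=163.7602 intr=0.0000 cont=0.0000 V=0.0000[hold]  S*(2)=-
k=1: j=0 S=119.2115 intr=0.0000 cont=4.8401 V=4.8401[hold]; j=1 S=147.3143 intr=0.0000 cont=0.5439 V=0.5439[hold]  S*(1)=-
k=0: j=0 S=132.5200 intr=0.0000 cont=2.7013 V=2.7013[hold]  S*(0)=-

price = 2.7013
boundary = - - - 96.4697
tree:
2.7013
4.8401 0.5439
8.5770 1.0768 0.0000
14.9903 2.1318 0.0000 0.0000
24.6784 4.2206 0.0000 0.0000 0.0000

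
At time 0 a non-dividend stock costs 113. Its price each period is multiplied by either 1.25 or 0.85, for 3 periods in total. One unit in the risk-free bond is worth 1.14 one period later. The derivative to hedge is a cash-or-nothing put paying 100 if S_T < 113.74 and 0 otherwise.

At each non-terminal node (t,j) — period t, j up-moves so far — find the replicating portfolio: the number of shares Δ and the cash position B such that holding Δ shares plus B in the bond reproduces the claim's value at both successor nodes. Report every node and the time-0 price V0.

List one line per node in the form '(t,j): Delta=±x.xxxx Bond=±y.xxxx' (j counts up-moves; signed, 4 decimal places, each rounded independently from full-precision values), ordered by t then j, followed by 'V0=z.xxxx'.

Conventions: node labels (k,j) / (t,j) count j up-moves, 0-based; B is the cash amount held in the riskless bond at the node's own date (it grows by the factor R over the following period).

(0,0): Delta=-0.6788 Bond=89.2123
(1,0): Delta=-1.6553 Bond=195.4928
(1,1): Delta=-0.4270 Bond=66.1261
(2,0): Delta=0.0000 Bond=87.7193
(2,1): Delta=-2.0822 Bond=274.1228
(2,2): Delta=0.0000 Bond=0.0000
V0=12.5060

The replicating-portfolio and risk-neutral prices coincide; use p* = (1.14−0.85)/(1.25−0.85) = 0.7250 for the latter.
Terminal payoffs: V(3,0)=100.0000, V(3,1)=100.0000, V(3,2)=0.0000, V(3,3)=0.0000
(2,0): S=81.6425. Δ = (V_up−V_dn)/(S_up−S_dn) = (100.0000−100.0000)/(102.0531−69.3961) = 0.0000. V = [p*·100.0000 + (1−p*)·100.0000]/1.14 = 87.7193. B = V − Δ·S = 87.7193.
(2,1): S=120.0625. Δ = (V_up−V_dn)/(S_up−S_dn) = (0.0000−100.0000)/(150.0781−102.0531) = -2.0822. V = [p*·0.0000 + (1−p*)·100.0000]/1.14 = 24.1228. B = V − Δ·S = 274.1228.
(2,2): S=176.5625. Δ = (V_up−V_dn)/(S_up−S_dn) = (0.0000−0.0000)/(220.7031−150.0781) = 0.0000. V = [p*·0.0000 + (1−p*)·0.0000]/1.14 = 0.0000. B = V − Δ·S = 0.0000.
(1,0): S=96.0500. Δ = (V_up−V_dn)/(S_up−S_dn) = (24.1228−87.7193)/(120.0625−81.6425) = -1.6553. V = [p*·24.1228 + (1−p*)·87.7193]/1.14 = 36.5016. B = V − Δ·S = 195.4928.
(1,1): S=141.2500. Δ = (V_up−V_dn)/(S_up−S_dn) = (0.0000−24.1228)/(176.5625−120.0625) = -0.4270. V = [p*·0.0000 + (1−p*)·24.1228]/1.14 = 5.8191. B = V − Δ·S = 66.1261.
(0,0): S=113.0000. Δ = (V_up−V_dn)/(S_up−S_dn) = (5.8191−36.5016)/(141.2500−96.0500) = -0.6788. V = [p*·5.8191 + (1−p*)·36.5016]/1.14 = 12.5060. B = V − Δ·S = 89.2123.
As a check, the time-0 holding Δ(0,0)·S0 + B(0,0) comes to 12.5060 — exactly V0.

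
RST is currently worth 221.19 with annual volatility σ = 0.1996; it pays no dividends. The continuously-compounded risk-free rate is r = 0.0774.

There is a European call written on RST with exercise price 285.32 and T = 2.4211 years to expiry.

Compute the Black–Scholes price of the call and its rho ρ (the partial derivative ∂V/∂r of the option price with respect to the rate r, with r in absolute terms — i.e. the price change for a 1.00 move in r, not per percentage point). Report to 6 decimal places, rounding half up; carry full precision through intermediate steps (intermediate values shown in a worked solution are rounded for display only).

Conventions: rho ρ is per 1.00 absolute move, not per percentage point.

price = 21.210668
ρ = 203.368784

σ√T = 0.1996·√2.4211 = 0.310575
d₁ = (ln(S/K) + (r+σ²/2)T) / (σ√T) = (ln(221.19/285.32) + (0.0774+0.1996²/2)·2.4211) / 0.310575 = (-0.254589 + 0.235622) / 0.310575 = -0.061073
d₂ = d₁ − σ√T = -0.061073 − 0.310575 = -0.371648
e^{−rT} = 0.829118
N(d₁) = 0.475651,  N(d₂) = 0.355078
Call price V = S·N(d₁) − K·e^{−rT}·N(d₂) = 105.209174 − 83.998506 = 21.210668
ρ = K·T·e^{−rT}·N(d₂) = 203.368784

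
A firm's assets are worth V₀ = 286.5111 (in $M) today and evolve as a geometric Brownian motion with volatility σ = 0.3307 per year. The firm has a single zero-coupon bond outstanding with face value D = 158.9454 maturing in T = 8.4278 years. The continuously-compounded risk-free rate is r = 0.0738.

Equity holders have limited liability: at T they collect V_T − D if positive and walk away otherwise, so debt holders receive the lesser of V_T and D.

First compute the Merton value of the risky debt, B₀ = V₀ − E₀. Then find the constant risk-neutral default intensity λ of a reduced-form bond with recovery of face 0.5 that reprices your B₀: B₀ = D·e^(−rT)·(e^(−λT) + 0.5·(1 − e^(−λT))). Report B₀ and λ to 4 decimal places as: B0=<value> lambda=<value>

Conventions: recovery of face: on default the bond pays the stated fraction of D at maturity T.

B0=78.4839 lambda=0.0208

Apply the equity-as-call identities (strike 158.9454, horizon 8.4278 years):
d₁ = [ln(V₀/D) + (r + σ²/2)T] / (σ√T)
   = [ln(286.5111/158.9454) + (0.0738 + 0.5·0.3307²)·8.4278] / (0.3307·√8.4278)
   = [0.589217 + 1.082814] / 0.960044 = 1.741618
d₂ = d₁ − σ√T = 1.741618 − 0.960044 = 0.781574
N(d₁) = 0.959212,  N(d₂) = 0.782767,  e^(−rT) = 0.536885
E₀ = V₀·N(d₁) − D·e^(−rT)·N(d₂)
   = 286.5111·0.959212 − 158.9454·0.536885·0.782767 = 208.027232
B₀ = V₀ − E₀ = 286.5111 − 208.027232 = 78.483868
e^(−λT) = (B₀·e^(rT)/D − 0.5)/(1 − 0.5) = (78.4839·1.862597/158.9454 − 0.5)/0.5 = 0.83942235
λ = −ln(0.83942235)/8.4278 = 0.020770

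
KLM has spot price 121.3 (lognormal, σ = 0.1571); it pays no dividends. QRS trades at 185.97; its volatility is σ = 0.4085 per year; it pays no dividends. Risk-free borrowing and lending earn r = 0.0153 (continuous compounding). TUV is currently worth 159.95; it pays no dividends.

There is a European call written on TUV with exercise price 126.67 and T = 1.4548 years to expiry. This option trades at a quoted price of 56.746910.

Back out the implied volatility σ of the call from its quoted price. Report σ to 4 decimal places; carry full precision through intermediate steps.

At σ = 0.5373 the Black–Scholes value reproduces the quote:
σ√T = 0.5373·√1.4548 = 0.648065
d₁ = (ln(S/K) + (r+σ²/2)T) / (σ√T) = (ln(159.95/126.67) + (0.0153+0.5373²/2)·1.4548) / 0.648065 = (0.233276 + 0.232252) / 0.648065 = 0.718336
d₂ = d₁ − σ√T = 0.718336 − 0.648065 = 0.070271
e^{−rT} = 0.977987
N(d₁) = 0.763725,  N(d₂) = 0.528011
V = S·N(d₁) − K·e^{−rT}·N(d₂) = 122.157813 − 65.410903 = 56.746910 (matching the quote); vega is positive throughout, so no other σ reproduces this price

sigma = 0.5373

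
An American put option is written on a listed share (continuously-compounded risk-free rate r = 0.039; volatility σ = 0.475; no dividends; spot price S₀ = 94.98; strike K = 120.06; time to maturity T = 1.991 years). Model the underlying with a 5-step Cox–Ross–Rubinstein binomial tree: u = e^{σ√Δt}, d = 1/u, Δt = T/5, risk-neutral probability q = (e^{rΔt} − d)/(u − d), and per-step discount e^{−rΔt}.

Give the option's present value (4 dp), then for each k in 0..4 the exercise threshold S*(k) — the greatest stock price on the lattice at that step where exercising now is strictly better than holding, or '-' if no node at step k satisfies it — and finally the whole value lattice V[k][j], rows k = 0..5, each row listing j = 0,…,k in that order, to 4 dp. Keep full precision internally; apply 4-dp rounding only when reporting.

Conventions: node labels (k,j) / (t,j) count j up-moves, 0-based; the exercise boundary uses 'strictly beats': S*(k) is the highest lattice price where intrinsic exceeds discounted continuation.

price = 37.3409
boundary = - - 52.1533 70.3812 52.1533
tree:
37.3409
51.4722 21.4576
67.9067 33.2790 7.8315
81.4138 49.6788 14.4972 0.0000
91.4228 67.9067 26.8366 0.0000 0.0000
98.8395 81.4138 49.6788 0.0000 0.0000 0.0000

params: Δt=0.39820 u=1.34951 d=0.74101 q=0.45134 e^(-rΔt)=0.98459
t_5 payoffs: 98.8395 81.4138 49.6788 0.0000 0.0000 0.0000
t_4: node(4,0) S=28.6372 payoff=91.4228 vs cont=89.5727 → 91.4228 [stop]  node(4,1) S=52.1533 payoff=67.9067 vs cont=66.0566 → 67.9067 [stop]  node(4,2) S=94.9800 payoff=25.0800 vs cont=26.8366 → 26.8366 [wait]  node(4,3) S=172.9748 payoff=0.0000 vs cont=0.0000 → 0.0000 [wait]  node(4,4) S=315.0165 payoff=0.0000 vs cont=0.0000 → 0.0000 [wait]  ⇒ S*(4)=52.1533
t_3: node(3,0) S=38.6462 payoff=81.4138 vs cont=79.5637 → 81.4138 [stop]  node(3,1) S=70.3812 payoff=49.6788 vs cont=48.6093 → 49.6788 [stop]  node(3,2) S=128.1762 payoff=0.0000 vs cont=14.4972 → 14.4972 [wait]  node(3,3) S=233.4307 payoff=0.0000 vs cont=0.0000 → 0.0000 [wait]  ⇒ S*(3)=70.3812
t_2: node(2,0) S=52.1533 payoff=67.9067 vs cont=66.0566 → 67.9067 [stop]  node(2,1) S=94.9800 payoff=25.0800 vs cont=33.2790 → 33.2790 [wait]  node(2,2) S=172.9748 payoff=0.0000 vs cont=7.8315 → 7.8315 [wait]  ⇒ S*(2)=52.1533
t_1: node(1,0) S=70.3812 payoff=49.6788 vs cont=51.4722 → 51.4722 [wait]  node(1,1) S=128.1762 payoff=0.0000 vs cont=21.4576 → 21.4576 [wait]  ⇒ S*(1)=-
t_0: node(0,0) S=94.9800 payoff=25.0800 vs cont=37.3409 → 37.3409 [wait]  ⇒ S*(0)=-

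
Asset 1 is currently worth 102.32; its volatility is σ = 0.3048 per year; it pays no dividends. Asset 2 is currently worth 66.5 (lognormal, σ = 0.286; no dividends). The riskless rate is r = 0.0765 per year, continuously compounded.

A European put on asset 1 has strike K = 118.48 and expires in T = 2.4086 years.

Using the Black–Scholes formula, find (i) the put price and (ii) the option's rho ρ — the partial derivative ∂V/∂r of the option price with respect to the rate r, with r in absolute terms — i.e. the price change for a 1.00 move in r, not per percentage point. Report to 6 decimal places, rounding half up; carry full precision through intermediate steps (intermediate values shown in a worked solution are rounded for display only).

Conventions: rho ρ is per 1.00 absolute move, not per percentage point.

price = 16.947082
ρ = -133.479215

σ√T = 0.3048·√2.4086 = 0.473039
d₁ = (ln(S/K) + (r+σ²/2)T) / (σ√T) = (ln(102.32/118.48) + (0.0765+0.3048²/2)·2.4086) / 0.473039 = (-0.146639 + 0.296141) / 0.473039 = 0.316046
d₂ = d₁ − σ√T = 0.316046 − 0.473039 = -0.156994
e^{−rT} = 0.831721
N(−d₁) = 0.375984,  N(−d₂) = 0.562375
Put price V = K·e^{−rT}·N(−d₂) − S·N(−d₁) = 55.417759 − 38.470677 = 16.947082
ρ = −K·T·e^{−rT}·N(−d₂) = -133.479215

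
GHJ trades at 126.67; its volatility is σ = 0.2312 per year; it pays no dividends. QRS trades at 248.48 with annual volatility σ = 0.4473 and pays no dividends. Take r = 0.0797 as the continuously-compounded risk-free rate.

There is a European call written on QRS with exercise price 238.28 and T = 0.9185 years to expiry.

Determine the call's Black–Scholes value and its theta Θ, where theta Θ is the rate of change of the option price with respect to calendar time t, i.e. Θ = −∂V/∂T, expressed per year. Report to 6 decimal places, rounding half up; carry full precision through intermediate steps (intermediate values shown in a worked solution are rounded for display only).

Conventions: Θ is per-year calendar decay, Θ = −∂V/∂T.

σ√T = 0.4473·√0.9185 = 0.428685
d₁ = (ln(S/K) + (r+σ²/2)T) / (σ√T) = (ln(248.48/238.28) + (0.0797+0.4473²/2)·0.9185) / 0.428685 = (0.041916 + 0.165090) / 0.428685 = 0.482885
d₂ = d₁ − σ√T = 0.482885 − 0.428685 = 0.054200
e^{−rT} = 0.929411
N(d₁) = 0.685411,  N(d₂) = 0.521612
Call price V = S·N(d₁) − K·e^{−rT}·N(d₂) = 170.311043 − 115.516241 = 54.794802
φ(d₁) = (1/√(2π))·e^{−d₁²/2} = 0.355039
Θ = −S·φ(d₁)·σ/(2√T) − r·K·e^{−rT}·N(d₂) = −20.587176 − 9.206644 = -29.793821

price = 54.794802
Θ = -29.793821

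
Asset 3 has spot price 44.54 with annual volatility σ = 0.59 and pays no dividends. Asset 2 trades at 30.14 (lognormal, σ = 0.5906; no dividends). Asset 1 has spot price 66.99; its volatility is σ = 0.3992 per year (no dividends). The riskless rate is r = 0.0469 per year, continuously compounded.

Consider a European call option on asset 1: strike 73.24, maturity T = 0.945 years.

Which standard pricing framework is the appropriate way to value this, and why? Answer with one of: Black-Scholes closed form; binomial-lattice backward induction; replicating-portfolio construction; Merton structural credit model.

framework: Black-Scholes closed form

Key observation: the instrument is a plain European call (strike 73.24) on a lognormal asset; the exact continuous-time formula applies directly.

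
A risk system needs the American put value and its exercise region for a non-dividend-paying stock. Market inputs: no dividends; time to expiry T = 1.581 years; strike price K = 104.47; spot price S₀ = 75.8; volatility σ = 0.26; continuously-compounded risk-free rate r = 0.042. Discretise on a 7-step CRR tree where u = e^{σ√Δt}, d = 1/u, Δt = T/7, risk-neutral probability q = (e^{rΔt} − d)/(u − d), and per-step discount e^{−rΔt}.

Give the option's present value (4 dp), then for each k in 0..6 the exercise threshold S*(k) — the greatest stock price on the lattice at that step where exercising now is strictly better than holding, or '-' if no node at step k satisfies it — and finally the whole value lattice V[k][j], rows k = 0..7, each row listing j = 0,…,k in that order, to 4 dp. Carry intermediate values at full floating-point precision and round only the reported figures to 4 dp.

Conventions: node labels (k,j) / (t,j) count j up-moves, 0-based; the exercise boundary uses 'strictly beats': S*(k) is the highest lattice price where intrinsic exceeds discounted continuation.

price = 28.6700
boundary = 75.8000 66.9894 75.8000 66.9894 75.8000 85.7694 75.8000
tree:
28.6700
37.4806 20.4897
45.2671 28.6700 12.9396
52.1485 37.4806 19.6943 6.6306
58.2300 45.2671 28.6700 11.3578 2.1697
63.6047 52.1485 37.4806 18.7006 4.4486 0.0000
68.3547 58.2300 45.2671 28.6700 9.1209 0.0000 0.0000
72.5525 63.6047 52.1485 37.4806 18.7006 0.0000 0.0000 0.0000

Δt=0.22586, u=1.13152, d=0.88377, q=0.50762, disc=e^(-rΔt)=0.99056
k=7 terminal: V=max(K-S,0) → 72.5525 63.6047 52.1485 37.4806 18.7006 0.0000 0.0000 0.0000
k=6: j=0 S=36.1153 intr=68.3547 cont=67.3684 V=68.3547[EX]; j=1 S=46.2400 intr=58.2300 cont=57.2437 V=58.2300[EX]; j=2 S=59.2029 intr=45.2671 cont=44.2807 V=45.2671[EX]; j=3 S=75.8000 intr=28.6700 cont=27.6837 V=28.6700[EX]; j=4 S=97.0499 intr=7.4201 cont=9.1209 V=9.1209[hold]; j=5 S=124.2570 intr=0.0000 cont=0.0000 V=0.0000[hold]; j=6 S=159.0915 intr=0.0000 cont=0.0000 V=0.0000[hold]  S*(6)=75.8000
k=5: j=0 S=40.8653 intr=63.6047 cont=62.6184 V=63.6047[EX]; j=1 S=52.3215 intr=52.1485 cont=51.1622 V=52.1485[EX]; j=2 S=66.9894 intr=37.4806 cont=36.4943 V=37.4806[EX]; j=3 S=85.7694 intr=18.7006 cont=18.5695 V=18.7006[EX]; j=4 S=109.8141 intr=0.0000 cont=4.4486 V=4.4486[hold]; j=5 S=140.5996 intr=0.0000 cont=0.0000 V=0.0000[hold]  S*(5)=85.7694
k=4: j=0 S=46.2400 intr=58.2300 cont=57.2437 V=58.2300[EX]; j=1 S=59.2029 intr=45.2671 cont=44.2807 V=45.2671[EX]; j=2 S=75.8000 intr=28.6700 cont=27.6837 V=28.6700[EX]; j=3 S=97.0499 intr=7.4201 cont=11.3578 V=11.3578[hold]; j=4 S=124.2570 intr=0.0000 cont=2.1697 V=2.1697[hold]  S*(4)=75.8000
k=3: j=0 S=52.3215 intr=52.1485 cont=51.1622 V=52.1485[EX]; j=1 S=66.9894 intr=37.4806 cont=36.4943 V=37.4806[EX]; j=2 S=85.7694 intr=18.7006 cont=19.6943 V=19.6943[hold]; j=3 S=109.8141 intr=0.0000 cont=6.6306 V=6.6306[hold]  S*(3)=66.9894
k=2: j=0 S=59.2029 intr=45.2671 cont=44.2807 V=45.2671[EX]; j=1 S=75.8000 intr=28.6700 cont=28.1833 V=28.6700[EX]; j=2 S=97.0499 intr=7.4201 cont=12.9396 V=12.9396[hold]  S*(2)=75.8000
k=1: j=0 S=66.9894 intr=37.4806 cont=36.4943 V=37.4806[EX]; j=1 S=85.7694 intr=18.7006 cont=20.4897 V=20.4897[hold]  S*(1)=66.9894
k=0: j=0 S=75.8000 intr=28.6700 cont=28.5832 V=28.6700[EX]  S*(0)=75.8000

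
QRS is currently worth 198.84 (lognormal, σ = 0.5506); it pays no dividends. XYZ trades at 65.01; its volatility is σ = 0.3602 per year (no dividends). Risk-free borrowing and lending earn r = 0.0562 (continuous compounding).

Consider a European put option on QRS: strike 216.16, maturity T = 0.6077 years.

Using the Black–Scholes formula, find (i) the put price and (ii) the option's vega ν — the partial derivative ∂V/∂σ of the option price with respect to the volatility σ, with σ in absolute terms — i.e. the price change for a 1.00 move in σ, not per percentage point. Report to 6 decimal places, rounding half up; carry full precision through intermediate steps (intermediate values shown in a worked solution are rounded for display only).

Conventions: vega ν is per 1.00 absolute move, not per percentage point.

price = 39.900020
ν = 61.532475

σ√T = 0.5506·√0.6077 = 0.429221
d₁ = (ln(S/K) + (r+σ²/2)T) / (σ√T) = (ln(198.84/216.16) + (0.0562+0.5506²/2)·0.6077) / 0.429221 = (-0.083518 + 0.126268) / 0.429221 = 0.099598
d₂ = d₁ − σ√T = 0.099598 − 0.429221 = -0.329623
e^{−rT} = 0.966424
N(−d₁) = 0.460332,  N(−d₂) = 0.629157
Put price V = K·e^{−rT}·N(−d₂) − S·N(−d₁) = 131.432368 − 91.532348 = 39.900020
φ(d₁) = (1/√(2π))·e^{−d₁²/2} = 0.396968
ν = S·φ(d₁)·√T = 61.532475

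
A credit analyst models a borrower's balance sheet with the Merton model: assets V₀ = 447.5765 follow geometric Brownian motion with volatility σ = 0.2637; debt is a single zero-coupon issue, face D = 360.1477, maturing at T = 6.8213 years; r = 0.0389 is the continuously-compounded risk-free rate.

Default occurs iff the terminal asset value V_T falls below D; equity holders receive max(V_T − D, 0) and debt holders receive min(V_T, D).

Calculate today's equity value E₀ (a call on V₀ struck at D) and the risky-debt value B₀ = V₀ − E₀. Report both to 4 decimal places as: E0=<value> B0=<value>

Apply the equity-as-call identities (strike 360.1477, horizon 6.8213 years):
d₁ = [ln(V₀/D) + (r + σ²/2)T] / (σ√T)
   = [ln(447.5765/360.1477) + (0.0389 + 0.5·0.2637²)·6.8213] / (0.2637·√6.8213)
   = [0.217333 + 0.502517] / 0.688722 = 1.045198
d₂ = d₁ − σ√T = 1.045198 − 0.688722 = 0.356477
N(d₁) = 0.852034,  N(d₂) = 0.639258,  e^(−rT) = 0.766939
E₀ = V₀·N(d₁) − D·e^(−rT)·N(d₂)
   = 447.5765·0.852034 − 360.1477·0.766939·0.639258 = 204.780295
B₀ = V₀ − E₀ = 447.5765 − 204.780295 = 242.796205

E0=204.7803 B0=242.7962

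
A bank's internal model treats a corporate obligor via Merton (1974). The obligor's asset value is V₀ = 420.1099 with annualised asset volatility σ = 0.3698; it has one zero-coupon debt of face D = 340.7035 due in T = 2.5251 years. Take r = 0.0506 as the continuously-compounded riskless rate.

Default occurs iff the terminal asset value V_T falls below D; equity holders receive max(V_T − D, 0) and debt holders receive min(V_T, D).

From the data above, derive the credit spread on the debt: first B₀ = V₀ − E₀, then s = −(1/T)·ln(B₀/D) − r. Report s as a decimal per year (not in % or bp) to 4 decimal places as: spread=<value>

spread=0.0504

Equity is a call on the firm's assets struck at D = 340.7035:
d₁ = [ln(V₀/D) + (r + σ²/2)T] / (σ√T)
   = [ln(420.1099/340.7035) + (0.0506 + 0.5·0.3698²)·2.5251] / (0.3698·√2.5251)
   = [0.209504 + 0.300426] / 0.587633 = 0.867770
d₂ = d₁ − σ√T = 0.867770 − 0.587633 = 0.280137
N(d₁) = 0.807240,  N(d₂) = 0.610314,  e^(−rT) = 0.880056
E₀ = V₀·N(d₁) − D·e^(−rT)·N(d₂)
   = 420.1099·0.807240 − 340.7035·0.880056·0.610314 = 156.134158
B₀ = V₀ − E₀ = 420.1099 − 156.134158 = 263.975742
spread = −(1/T)·ln(B₀/D) − r = −(1/2.5251)·ln(263.975742/340.7035) − 0.0506 = 0.05044764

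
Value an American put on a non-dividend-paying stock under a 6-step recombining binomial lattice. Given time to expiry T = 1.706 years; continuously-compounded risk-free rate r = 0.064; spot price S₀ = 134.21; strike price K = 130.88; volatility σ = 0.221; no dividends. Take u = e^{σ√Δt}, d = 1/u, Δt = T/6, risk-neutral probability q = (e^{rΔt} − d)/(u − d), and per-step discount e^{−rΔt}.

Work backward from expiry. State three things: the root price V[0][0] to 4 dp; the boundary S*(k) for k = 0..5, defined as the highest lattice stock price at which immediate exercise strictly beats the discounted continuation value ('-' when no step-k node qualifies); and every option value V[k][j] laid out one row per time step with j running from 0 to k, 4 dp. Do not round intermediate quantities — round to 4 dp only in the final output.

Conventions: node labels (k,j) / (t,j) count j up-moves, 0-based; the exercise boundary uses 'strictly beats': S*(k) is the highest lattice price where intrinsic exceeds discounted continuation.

price = 8.6898
boundary = - - 106.0296 94.2428 106.0296 119.2905
tree:
8.6898
14.9765 3.8019
24.8504 7.3441 1.0113
36.6372 13.7900 2.2800 0.0000
47.1137 24.8504 5.1404 0.0000 0.0000
56.4256 36.6372 11.5895 0.0000 0.0000 0.0000
64.7023 47.1137 24.8504 0.0000 0.0000 0.0000 0.0000

params: Δt=0.28433 u=1.12507 d=0.88884 q=0.54831 e^(-rΔt)=0.98197
t_6 payoffs: 64.7023 47.1137 24.8504 0.0000 0.0000 0.0000 0.0000
t_5: node(5,0) S=74.4544 payoff=56.4256 vs cont=54.0654 → 56.4256 [stop]  node(5,1) S=94.2428 payoff=36.6372 vs cont=34.2770 → 36.6372 [stop]  node(5,2) S=119.2905 payoff=11.5895 vs cont=11.0223 → 11.5895 [stop]  node(5,3) S=150.9954 payoff=0.0000 vs cont=0.0000 → 0.0000 [wait]  node(5,4) S=191.1267 payoff=0.0000 vs cont=0.0000 → 0.0000 [wait]  node(5,5) S=241.9241 payoff=0.0000 vs cont=0.0000 → 0.0000 [wait]  ⇒ S*(5)=119.2905
t_4: node(4,0) S=83.7663 payoff=47.1137 vs cont=44.7535 → 47.1137 [stop]  node(4,1) S=106.0296 payoff=24.8504 vs cont=22.4903 → 24.8504 [stop]  node(4,2) S=134.2100 payoff=0.0000 vs cont=5.1404 → 5.1404 [wait]  node(4,3) S=169.8801 payoff=0.0000 vs cont=0.0000 → 0.0000 [wait]  node(4,4) S=215.0306 payoff=0.0000 vs cont=0.0000 → 0.0000 [wait]  ⇒ S*(4)=106.0296
t_3: node(3,0) S=94.2428 payoff=36.6372 vs cont=34.2770 → 36.6372 [stop]  node(3,1) S=119.2905 payoff=11.5895 vs cont=13.7900 → 13.7900 [wait]  node(3,2) S=150.9954 payoff=0.0000 vs cont=2.2800 → 2.2800 [wait]  node(3,3) S=191.1267 payoff=0.0000 vs cont=0.0000 → 0.0000 [wait]  ⇒ S*(3)=94.2428
t_2: node(2,0) S=106.0296 payoff=24.8504 vs cont=23.6751 → 24.8504 [stop]  node(2,1) S=134.2100 payoff=0.0000 vs cont=7.3441 → 7.3441 [wait]  node(2,2) S=169.8801 payoff=0.0000 vs cont=1.0113 → 1.0113 [wait]  ⇒ S*(2)=106.0296
t_1: node(1,0) S=119.2905 payoff=11.5895 vs cont=14.9765 → 14.9765 [wait]  node(1,1) S=150.9954 payoff=0.0000 vs cont=3.8019 → 3.8019 [wait]  ⇒ S*(1)=-
t_0: node(0,0) S=134.2100 payoff=0.0000 vs cont=8.6898 → 8.6898 [wait]  ⇒ S*(0)=-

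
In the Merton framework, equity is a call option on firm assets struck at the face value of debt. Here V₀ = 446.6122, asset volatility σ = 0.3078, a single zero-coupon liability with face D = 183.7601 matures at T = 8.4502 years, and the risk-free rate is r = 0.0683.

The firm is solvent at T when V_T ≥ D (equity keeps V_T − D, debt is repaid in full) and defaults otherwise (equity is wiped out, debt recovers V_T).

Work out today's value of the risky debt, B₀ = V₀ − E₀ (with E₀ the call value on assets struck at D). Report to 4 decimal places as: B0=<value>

Equity is a call on the firm's assets struck at D = 183.7601:
d₁ = [ln(V₀/D) + (r + σ²/2)T] / (σ√T)
   = [ln(446.6122/183.7601) + (0.0683 + 0.5·0.3078²)·8.4502] / (0.3078·√8.4502)
   = [0.888060 + 0.977438] / 0.894751 = 2.084935
d₂ = d₁ − σ√T = 2.084935 − 0.894751 = 1.190185
N(d₁) = 0.981462,  N(d₂) = 0.883013,  e^(−rT) = 0.561497
E₀ = V₀·N(d₁) − D·e^(−rT)·N(d₂)
   = 446.6122·0.981462 − 183.7601·0.561497·0.883013 = 347.223126
B₀ = V₀ − E₀ = 446.6122 − 347.223126 = 99.389074

B0=99.3891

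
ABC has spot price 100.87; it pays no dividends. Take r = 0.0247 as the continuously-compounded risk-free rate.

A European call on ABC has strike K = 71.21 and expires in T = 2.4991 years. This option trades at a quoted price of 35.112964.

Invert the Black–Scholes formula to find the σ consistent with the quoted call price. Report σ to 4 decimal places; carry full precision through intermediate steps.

At σ = 0.2004 the Black–Scholes value reproduces the quote:
σ√T = 0.2004·√2.4991 = 0.316803
d₁ = (ln(S/K) + (r+σ²/2)T) / (σ√T) = (ln(100.87/71.21) + (0.0247+0.2004²/2)·2.4991) / 0.316803 = (0.348199 + 0.111910) / 0.316803 = 1.452350
d₂ = d₁ − σ√T = 1.452350 − 0.316803 = 1.135547
e^{−rT} = 0.940139
N(d₁) = 0.926798,  N(d₂) = 0.871927
V = S·N(d₁) − K·e^{−rT}·N(d₂) = 93.486103 − 58.373139 = 35.112964 (matching the quote); vega is positive throughout, so no other σ reproduces this price

sigma = 0.2004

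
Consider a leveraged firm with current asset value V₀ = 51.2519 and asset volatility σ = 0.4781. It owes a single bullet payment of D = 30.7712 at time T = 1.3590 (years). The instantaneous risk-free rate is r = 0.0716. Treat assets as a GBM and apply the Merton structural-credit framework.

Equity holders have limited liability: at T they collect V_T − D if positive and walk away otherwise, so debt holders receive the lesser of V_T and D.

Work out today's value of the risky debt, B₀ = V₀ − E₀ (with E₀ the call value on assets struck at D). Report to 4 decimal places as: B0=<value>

Equity is a call on the firm's assets struck at D = 30.7712:
d₁ = [ln(V₀/D) + (r + σ²/2)T] / (σ√T)
   = [ln(51.2519/30.7712) + (0.0716 + 0.5·0.4781²)·1.3590] / (0.4781·√1.3590)
   = [0.510174 + 0.252624] / 0.557351 = 1.368614
d₂ = d₁ − σ√T = 1.368614 − 0.557351 = 0.811263
N(d₁) = 0.914440,  N(d₂) = 0.791393,  e^(−rT) = 0.907280
E₀ = V₀·N(d₁) − D·e^(−rT)·N(d₂)
   = 51.2519·0.914440 − 30.7712·0.907280·0.791393 = 24.772615
B₀ = V₀ − E₀ = 51.2519 − 24.772615 = 26.479285

B0=26.4793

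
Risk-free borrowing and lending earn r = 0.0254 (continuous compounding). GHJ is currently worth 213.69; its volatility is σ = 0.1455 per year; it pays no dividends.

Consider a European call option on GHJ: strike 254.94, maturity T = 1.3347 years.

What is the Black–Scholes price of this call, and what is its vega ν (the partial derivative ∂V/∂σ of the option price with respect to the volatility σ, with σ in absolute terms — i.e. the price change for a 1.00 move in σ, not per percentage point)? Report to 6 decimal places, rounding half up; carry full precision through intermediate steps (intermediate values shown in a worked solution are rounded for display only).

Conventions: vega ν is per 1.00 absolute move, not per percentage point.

σ√T = 0.1455·√1.3347 = 0.168095
d₁ = (ln(S/K) + (r+σ²/2)T) / (σ√T) = (ln(213.69/254.94) + (0.0254+0.1455²/2)·1.3347) / 0.168095 = (-0.176502 + 0.048029) / 0.168095 = -0.764285
d₂ = d₁ − σ√T = -0.764285 − 0.168095 = -0.932380
e^{−rT} = 0.966667
N(d₁) = 0.222349,  N(d₂) = 0.175570
Call price V = S·N(d₁) − K·e^{−rT}·N(d₂) = 47.513690 − 43.267845 = 4.245846
φ(d₁) = (1/√(2π))·e^{−d₁²/2} = 0.297898
ν = S·φ(d₁)·√T = 73.543367

price = 4.245846
ν = 73.543367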